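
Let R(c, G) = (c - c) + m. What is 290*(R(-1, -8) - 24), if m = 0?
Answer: -6960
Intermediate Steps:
R(c, G) = 0 (R(c, G) = (c - c) + 0 = 0 + 0 = 0)
290*(R(-1, -8) - 24) = 290*(0 - 24) = 290*(-24) = -6960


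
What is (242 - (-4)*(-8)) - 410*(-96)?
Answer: 39570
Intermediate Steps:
(242 - (-4)*(-8)) - 410*(-96) = (242 - 1*32) + 39360 = (242 - 32) + 39360 = 210 + 39360 = 39570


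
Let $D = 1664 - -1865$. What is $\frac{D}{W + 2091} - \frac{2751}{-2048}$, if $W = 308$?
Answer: $\frac{13827041}{4913152} \approx 2.8143$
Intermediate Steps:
$D = 3529$ ($D = 1664 + 1865 = 3529$)
$\frac{D}{W + 2091} - \frac{2751}{-2048} = \frac{3529}{308 + 2091} - \frac{2751}{-2048} = \frac{3529}{2399} - - \frac{2751}{2048} = 3529 \cdot \frac{1}{2399} + \frac{2751}{2048} = \frac{3529}{2399} + \frac{2751}{2048} = \frac{13827041}{4913152}$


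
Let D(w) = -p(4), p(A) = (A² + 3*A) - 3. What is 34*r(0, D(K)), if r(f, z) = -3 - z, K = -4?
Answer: 748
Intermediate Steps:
p(A) = -3 + A² + 3*A
D(w) = -25 (D(w) = -(-3 + 4² + 3*4) = -(-3 + 16 + 12) = -1*25 = -25)
34*r(0, D(K)) = 34*(-3 - 1*(-25)) = 34*(-3 + 25) = 34*22 = 748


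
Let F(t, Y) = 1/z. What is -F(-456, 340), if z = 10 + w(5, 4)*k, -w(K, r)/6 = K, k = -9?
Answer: -1/280 ≈ -0.0035714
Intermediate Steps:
w(K, r) = -6*K
z = 280 (z = 10 - 6*5*(-9) = 10 - 30*(-9) = 10 + 270 = 280)
F(t, Y) = 1/280
-F(-456, 340) = -1*1/280 = -1/280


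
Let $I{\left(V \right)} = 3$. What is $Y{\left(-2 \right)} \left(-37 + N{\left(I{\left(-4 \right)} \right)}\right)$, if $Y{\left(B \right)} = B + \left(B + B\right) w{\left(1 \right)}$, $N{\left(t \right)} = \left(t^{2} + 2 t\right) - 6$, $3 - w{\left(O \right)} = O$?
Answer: $280$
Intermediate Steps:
$w{\left(O \right)} = 3 - O$
$N{\left(t \right)} = -6 + t^{2} + 2 t$
$Y{\left(B \right)} = 5 B$ ($Y{\left(B \right)} = B + \left(B + B\right) \left(3 - 1\right) = B + 2 B \left(3 - 1\right) = B + 2 B 2 = B + 4 B = 5 B$)
$Y{\left(-2 \right)} \left(-37 + N{\left(I{\left(-4 \right)} \right)}\right) = 5 \left(-2\right) \left(-37 + \left(-6 + 3^{2} + 2 \cdot 3\right)\right) = - 10 \left(-37 + \left(-6 + 9 + 6\right)\right) = - 10 \left(-37 + 9\right) = \left(-10\right) \left(-28\right) = 280$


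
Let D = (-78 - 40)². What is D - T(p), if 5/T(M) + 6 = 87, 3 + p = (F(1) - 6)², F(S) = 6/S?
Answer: 1127839/81 ≈ 13924.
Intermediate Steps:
p = -3 (p = -3 + (6/1 - 6)² = -3 + (6*1 - 6)² = -3 + (6 - 6)² = -3 + 0² = -3 + 0 = -3)
D = 13924 (D = (-118)² = 13924)
T(M) = 5/81 (T(M) = 5/(-6 + 87) = 5/81)
D - T(p) = 13924 - 1*5/81 = 13924 - 5/81 = 1127839/81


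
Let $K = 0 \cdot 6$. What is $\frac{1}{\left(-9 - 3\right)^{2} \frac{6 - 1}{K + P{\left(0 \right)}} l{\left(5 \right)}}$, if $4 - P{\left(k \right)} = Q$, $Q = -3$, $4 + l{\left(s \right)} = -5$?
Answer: $- \frac{7}{6480} \approx -0.0010802$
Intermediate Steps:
$l{\left(s \right)} = -9$ ($l{\left(s \right)} = -4 - 5 = -9$)
$P{\left(k \right)} = 7$ ($P{\left(k \right)} = 4 - -3 = 4 + 3 = 7$)
$K = 0$
$\frac{1}{\left(-9 - 3\right)^{2} \frac{6 - 1}{K + P{\left(0 \right)}} l{\left(5 \right)}} = \frac{1}{\left(-9 - 3\right)^{2} \frac{6 - 1}{0 + 7} \left(-9\right)} = \frac{1}{\left(-12\right)^{2} \cdot \frac{5}{7} \left(-9\right)} = \frac{1}{144 \cdot 5 \cdot \frac{1}{7} \left(-9\right)} = \frac{1}{144 \cdot \frac{5}{7} \left(-9\right)} = \frac{1}{144 \left(- \frac{45}{7}\right)} = \frac{1}{- \frac{6480}{7}} = - \frac{7}{6480}$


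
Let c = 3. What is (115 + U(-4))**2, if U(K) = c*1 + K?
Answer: 12996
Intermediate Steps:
U(K) = 3 + K (U(K) = 3*1 + K = 3 + K)
(115 + U(-4))**2 = (115 + (3 - 4))**2 = (115 - 1)**2 = 114**2 = 12996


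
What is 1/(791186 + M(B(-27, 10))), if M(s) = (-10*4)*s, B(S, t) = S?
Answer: 1/792266 ≈ 1.2622e-6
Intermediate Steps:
M(s) = -40*s
1/(791186 + M(B(-27, 10))) = 1/(791186 - 40*(-27)) = 1/(791186 + 1080) = 1/792266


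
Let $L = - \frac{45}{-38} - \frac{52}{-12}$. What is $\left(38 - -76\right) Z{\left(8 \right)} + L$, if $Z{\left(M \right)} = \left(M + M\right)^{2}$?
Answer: $\frac{3327605}{114} \approx 29190.0$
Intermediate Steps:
$Z{\left(M \right)} = 4 M^{2}$ ($Z{\left(M \right)} = \left(2 M\right)^{2} = 4 M^{2}$)
$L = \frac{629}{114}$ ($L = \left(-45\right) \left(- \frac{1}{38}\right) - - \frac{13}{3} = \frac{45}{38} + \frac{13}{3} = \frac{629}{114} \approx 5.5175$)
$\left(38 - -76\right) Z{\left(8 \right)} + L = \left(38 - -76\right) 4 \cdot 8^{2} + \frac{629}{114} = \left(38 + 76\right) 4 \cdot 64 + \frac{629}{114} = 114 \cdot 256 + \frac{629}{114} = 29184 + \frac{629}{114} = \frac{3327605}{114}$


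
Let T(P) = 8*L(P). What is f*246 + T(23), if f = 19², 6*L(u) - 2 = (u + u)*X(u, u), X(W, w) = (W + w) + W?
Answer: 279122/3 ≈ 93041.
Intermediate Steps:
X(W, w) = w + 2*W
L(u) = ⅓ + u² (L(u) = ⅓ + ((u + u)*(u + 2*u))/6 = ⅓ + ((2*u)*(3*u))/6 = ⅓ + (6*u²)/6 = ⅓ + u²)
f = 361
T(P) = 8/3 + 8*P² (T(P) = 8*(⅓ + P²) = 8/3 + 8*P²)
f*246 + T(23) = 361*246 + (8/3 + 8*23²) = 88806 + (8/3 + 8*529) = 88806 + (8/3 + 4232) = 88806 + 12704/3 = 279122/3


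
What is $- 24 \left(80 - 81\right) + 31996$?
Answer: $32020$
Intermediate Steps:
$- 24 \left(80 - 81\right) + 31996 = \left(-24\right) \left(-1\right) + 31996 = 24 + 31996 = 32020$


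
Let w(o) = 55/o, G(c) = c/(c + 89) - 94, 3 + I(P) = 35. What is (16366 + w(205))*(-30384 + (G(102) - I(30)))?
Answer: -3910222732236/7831 ≈ -4.9933e+8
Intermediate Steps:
I(P) = 32 (I(P) = -3 + 35 = 32)
G(c) = -94 + c/(89 + c) (G(c) = c/(89 + c) - 94 = -94 + c/(89 + c))
(16366 + w(205))*(-30384 + (G(102) - I(30))) = (16366 + 55/205)*(-30384 + ((-8366 - 93*102)/(89 + 102) - 1*32)) = (16366 + 55*(1/205))*(-30384 + ((-8366 - 9486)/191 - 32)) = (16366 + 11/41)*(-30384 + ((1/191)*(-17852) - 32)) = 671017*(-30384 + (-17852/191 - 32))/41 = 671017*(-30384 - 23964/191)/41 = (671017/41)*(-5827308/191) = -3910222732236/7831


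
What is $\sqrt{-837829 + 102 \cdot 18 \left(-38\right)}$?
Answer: $i \sqrt{907597} \approx 952.68 i$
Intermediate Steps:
$\sqrt{-837829 + 102 \cdot 18 \left(-38\right)} = \sqrt{-837829 + 1836 \left(-38\right)} = \sqrt{-837829 - 69768} = \sqrt{-907597} = i \sqrt{907597}$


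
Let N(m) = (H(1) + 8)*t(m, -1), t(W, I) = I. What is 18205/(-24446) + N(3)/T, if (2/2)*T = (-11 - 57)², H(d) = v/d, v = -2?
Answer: -1240097/1662328 ≈ -0.74600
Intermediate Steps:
H(d) = -2/d
N(m) = -6 (N(m) = (-2/1 + 8)*(-1) = (-2*1 + 8)*(-1) = (-2 + 8)*(-1) = 6*(-1) = -6)
T = 4624 (T = (-11 - 57)² = (-68)² = 4624)
18205/(-24446) + N(3)/T = 18205/(-24446) - 6/4624 = 18205*(-1/24446) - 6*1/4624 = -18205/24446 - 3/2312 = -1240097/1662328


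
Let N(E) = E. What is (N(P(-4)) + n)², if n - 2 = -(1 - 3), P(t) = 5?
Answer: 81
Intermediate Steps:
n = 4 (n = 2 - (1 - 3) = 2 - 1*(-2) = 2 + 2 = 4)
(N(P(-4)) + n)² = (5 + 4)² = 9² = 81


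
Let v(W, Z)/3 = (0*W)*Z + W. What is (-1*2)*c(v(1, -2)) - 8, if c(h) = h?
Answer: -14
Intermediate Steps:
v(W, Z) = 3*W (v(W, Z) = 3*((0*W)*Z + W) = 3*(0*Z + W) = 3*(0 + W) = 3*W)
(-1*2)*c(v(1, -2)) - 8 = (-1*2)*(3*1) - 8 = -2*3 - 8 = -6 - 8 = -14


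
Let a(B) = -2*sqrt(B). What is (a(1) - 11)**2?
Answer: 169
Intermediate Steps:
(a(1) - 11)**2 = (-2*sqrt(1) - 11)**2 = (-2*1 - 11)**2 = (-2 - 11)**2 = (-13)**2 = 169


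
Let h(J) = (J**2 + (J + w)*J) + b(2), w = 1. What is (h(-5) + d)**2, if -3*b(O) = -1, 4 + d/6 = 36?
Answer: 506944/9 ≈ 56327.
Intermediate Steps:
d = 192 (d = -24 + 6*36 = -24 + 216 = 192)
b(O) = 1/3 (b(O) = -1/3*(-1) = 1/3)
h(J) = 1/3 + J**2 + J*(1 + J) (h(J) = (J**2 + (J + 1)*J) + 1/3 = (J**2 + (1 + J)*J) + 1/3 = (J**2 + J*(1 + J)) + 1/3 = 1/3 + J**2 + J*(1 + J))
(h(-5) + d)**2 = ((1/3 - 5 + 2*(-5)**2) + 192)**2 = ((1/3 - 5 + 2*25) + 192)**2 = ((1/3 - 5 + 50) + 192)**2 = (136/3 + 192)**2 = (712/3)**2 = 506944/9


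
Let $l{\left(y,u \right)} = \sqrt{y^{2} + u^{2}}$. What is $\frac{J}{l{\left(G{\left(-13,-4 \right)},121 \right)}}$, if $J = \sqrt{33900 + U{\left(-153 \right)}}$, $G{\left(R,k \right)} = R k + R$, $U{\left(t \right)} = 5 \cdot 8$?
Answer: $\frac{\sqrt{137134570}}{8081} \approx 1.4491$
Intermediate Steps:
$U{\left(t \right)} = 40$
$G{\left(R,k \right)} = R + R k$
$l{\left(y,u \right)} = \sqrt{u^{2} + y^{2}}$
$J = 2 \sqrt{8485}$ ($J = \sqrt{33900 + 40} = \sqrt{33940} = 2 \sqrt{8485} \approx 184.23$)
$\frac{J}{l{\left(G{\left(-13,-4 \right)},121 \right)}} = \frac{2 \sqrt{8485}}{\sqrt{121^{2} + \left(- 13 \left(1 - 4\right)\right)^{2}}} = \frac{2 \sqrt{8485}}{\sqrt{14641 + \left(\left(-13\right) \left(-3\right)\right)^{2}}} = \frac{2 \sqrt{8485}}{\sqrt{14641 + 39^{2}}} = \frac{2 \sqrt{8485}}{\sqrt{14641 + 1521}} = \frac{2 \sqrt{8485}}{\sqrt{16162}} = 2 \sqrt{8485} \frac{\sqrt{16162}}{16162} = \frac{\sqrt{137134570}}{8081}$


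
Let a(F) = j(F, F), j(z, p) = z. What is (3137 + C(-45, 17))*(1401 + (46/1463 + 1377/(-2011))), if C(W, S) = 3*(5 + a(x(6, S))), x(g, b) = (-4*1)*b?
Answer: 1104146666464/267463 ≈ 4.1282e+6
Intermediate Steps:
x(g, b) = -4*b
a(F) = F
C(W, S) = 15 - 12*S (C(W, S) = 3*(5 - 4*S) = 15 - 12*S)
(3137 + C(-45, 17))*(1401 + (46/1463 + 1377/(-2011))) = (3137 + (15 - 12*17))*(1401 + (46/1463 + 1377/(-2011))) = (3137 + (15 - 204))*(1401 + (46*(1/1463) + 1377*(-1/2011))) = (3137 - 189)*(1401 + (46/1463 - 1377/2011)) = 2948*(1401 - 1922045/2942093) = 2948*(4119950248/2942093) = 1104146666464/267463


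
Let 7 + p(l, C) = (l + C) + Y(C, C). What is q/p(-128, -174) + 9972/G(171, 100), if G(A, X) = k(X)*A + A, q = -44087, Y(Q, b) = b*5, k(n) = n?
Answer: 85909285/2262501 ≈ 37.971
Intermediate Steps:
Y(Q, b) = 5*b
p(l, C) = -7 + l + 6*C (p(l, C) = -7 + ((l + C) + 5*C) = -7 + ((C + l) + 5*C) = -7 + (l + 6*C) = -7 + l + 6*C)
G(A, X) = A + A*X (G(A, X) = X*A + A = A*X + A = A + A*X)
q/p(-128, -174) + 9972/G(171, 100) = -44087/(-7 - 128 + 6*(-174)) + 9972/((171*(1 + 100))) = -44087/(-7 - 128 - 1044) + 9972/((171*101)) = -44087/(-1179) + 9972/17271 = -44087*(-1/1179) + 9972*(1/17271) = 44087/1179 + 1108/1919 = 85909285/2262501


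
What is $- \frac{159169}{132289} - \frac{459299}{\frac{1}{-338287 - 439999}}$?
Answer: $\frac{47288817228346377}{132289} \approx 3.5747 \cdot 10^{11}$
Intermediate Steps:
$- \frac{159169}{132289} - \frac{459299}{\frac{1}{-338287 - 439999}} = \left(-159169\right) \frac{1}{132289} - \frac{459299}{\frac{1}{-778286}} = - \frac{159169}{132289} - \frac{459299}{- \frac{1}{778286}} = - \frac{159169}{132289} - -357465981514 = - \frac{159169}{132289} + 357465981514 = \frac{47288817228346377}{132289}$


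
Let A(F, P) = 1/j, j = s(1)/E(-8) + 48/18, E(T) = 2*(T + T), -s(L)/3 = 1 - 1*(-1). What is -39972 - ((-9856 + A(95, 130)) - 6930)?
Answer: -3176530/137 ≈ -23186.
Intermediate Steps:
s(L) = -6 (s(L) = -3*(1 - 1*(-1)) = -3*(1 + 1) = -3*2 = -6)
E(T) = 4*T (E(T) = 2*(2*T) = 4*T)
j = 137/48 (j = -6/(4*(-8)) + 48/18 = -6/(-32) + 48*(1/18) = -6*(-1/32) + 8/3 = 3/16 + 8/3 = 137/48 ≈ 2.8542)
A(F, P) = 48/137 (A(F, P) = 1/(137/48) = 48/137)
-39972 - ((-9856 + A(95, 130)) - 6930) = -39972 - ((-9856 + 48/137) - 6930) = -39972 - (-1350224/137 - 6930) = -39972 - 1*(-2299634/137) = -39972 + 2299634/137 = -3176530/137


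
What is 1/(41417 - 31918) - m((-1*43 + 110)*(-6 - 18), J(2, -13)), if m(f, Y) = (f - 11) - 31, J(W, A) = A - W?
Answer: 15673351/9499 ≈ 1650.0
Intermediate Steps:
m(f, Y) = -42 + f (m(f, Y) = (-11 + f) - 31 = -42 + f)
1/(41417 - 31918) - m((-1*43 + 110)*(-6 - 18), J(2, -13)) = 1/(41417 - 31918) - (-42 + (-1*43 + 110)*(-6 - 18)) = 1/9499 - (-42 + (-43 + 110)*(-24)) = 1/9499 - (-42 + 67*(-24)) = 1/9499 - (-42 - 1608) = 1/9499 - 1*(-1650) = 1/9499 + 1650 = 15673351/9499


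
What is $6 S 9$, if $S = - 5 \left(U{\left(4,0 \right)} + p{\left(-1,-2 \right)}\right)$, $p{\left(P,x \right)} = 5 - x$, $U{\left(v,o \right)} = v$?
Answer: $-2970$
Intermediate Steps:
$S = -55$ ($S = - 5 \left(4 + \left(5 - -2\right)\right) = - 5 \left(4 + \left(5 + 2\right)\right) = - 5 \left(4 + 7\right) = \left(-5\right) 11 = -55$)
$6 S 9 = 6 \left(-55\right) 9 = \left(-330\right) 9 = -2970$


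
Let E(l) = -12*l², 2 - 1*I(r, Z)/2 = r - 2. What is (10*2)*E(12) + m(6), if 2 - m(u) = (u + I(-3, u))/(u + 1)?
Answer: -241926/7 ≈ -34561.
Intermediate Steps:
I(r, Z) = 8 - 2*r (I(r, Z) = 4 - 2*(r - 2) = 4 - 2*(-2 + r) = 4 + (4 - 2*r) = 8 - 2*r)
m(u) = 2 - (14 + u)/(1 + u) (m(u) = 2 - (u + (8 - 2*(-3)))/(u + 1) = 2 - (u + (8 + 6))/(1 + u) = 2 - (u + 14)/(1 + u) = 2 - (14 + u)/(1 + u))
(10*2)*E(12) + m(6) = (10*2)*(-12*12²) + (-12 + 6)/(1 + 6) = 20*(-12*144) - 6/7 = 20*(-1728) + (⅐)*(-6) = -34560 - 6/7 = -241926/7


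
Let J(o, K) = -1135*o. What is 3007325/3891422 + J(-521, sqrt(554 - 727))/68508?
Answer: 1253579924735/133296769188 ≈ 9.4044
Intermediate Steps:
3007325/3891422 + J(-521, sqrt(554 - 727))/68508 = 3007325/3891422 - 1135*(-521)/68508 = 3007325*(1/3891422) + 591335*(1/68508) = 3007325/3891422 + 591335/68508 = 1253579924735/133296769188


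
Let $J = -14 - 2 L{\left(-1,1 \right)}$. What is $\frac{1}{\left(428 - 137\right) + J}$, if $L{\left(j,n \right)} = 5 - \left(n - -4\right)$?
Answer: $\frac{1}{277} \approx 0.0036101$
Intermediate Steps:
$L{\left(j,n \right)} = 1 - n$ ($L{\left(j,n \right)} = 5 - \left(n + 4\right) = 5 - \left(4 + n\right) = 1 - n$)
$J = -14$ ($J = -14 - 2 \left(1 - 1\right) = -14 - 0 = -14 + 0 = -14$)
$\frac{1}{\left(428 - 137\right) + J} = \frac{1}{\left(428 - 137\right) - 14} = \frac{1}{291 - 14} = \frac{1}{277}$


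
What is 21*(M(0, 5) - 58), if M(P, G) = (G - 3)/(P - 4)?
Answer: -2457/2 ≈ -1228.5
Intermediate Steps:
M(P, G) = (-3 + G)/(-4 + P)
21*(M(0, 5) - 58) = 21*((-3 + 5)/(-4 + 0) - 58) = 21*(2/(-4) - 58) = 21*(-¼*2 - 58) = 21*(-½ - 58) = 21*(-117/2) = -2457/2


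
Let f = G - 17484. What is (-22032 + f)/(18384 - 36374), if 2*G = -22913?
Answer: 20389/7196 ≈ 2.8334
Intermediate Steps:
G = -22913/2 (G = (½)*(-22913) = -22913/2 ≈ -11457.)
f = -57881/2 (f = -22913/2 - 17484 = -57881/2 ≈ -28941.)
(-22032 + f)/(18384 - 36374) = (-22032 - 57881/2)/(18384 - 36374) = -101945/2/(-17990) = -101945/2*(-1/17990) = 20389/7196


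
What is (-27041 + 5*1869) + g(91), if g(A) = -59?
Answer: -17755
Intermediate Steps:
(-27041 + 5*1869) + g(91) = (-27041 + 5*1869) - 59 = (-27041 + 9345) - 59 = -17696 - 59 = -17755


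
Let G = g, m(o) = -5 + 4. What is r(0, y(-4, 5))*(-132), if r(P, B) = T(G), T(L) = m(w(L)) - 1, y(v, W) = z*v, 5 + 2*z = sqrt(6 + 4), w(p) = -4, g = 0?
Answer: 264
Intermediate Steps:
z = -5/2 + sqrt(10)/2 (z = -5/2 + sqrt(6 + 4)/2 = -5/2 + sqrt(10)/2 ≈ -0.91886)
y(v, W) = v*(-5/2 + sqrt(10)/2) (y(v, W) = (-5/2 + sqrt(10)/2)*v = v*(-5/2 + sqrt(10)/2))
m(o) = -1
G = 0
T(L) = -2 (T(L) = -1 - 1 = -2)
r(P, B) = -2
r(0, y(-4, 5))*(-132) = -2*(-132) = 264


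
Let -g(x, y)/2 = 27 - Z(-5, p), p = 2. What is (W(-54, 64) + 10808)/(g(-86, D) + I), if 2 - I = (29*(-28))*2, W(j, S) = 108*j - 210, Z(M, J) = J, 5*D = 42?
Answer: 2383/788 ≈ 3.0241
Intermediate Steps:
D = 42/5 (D = (1/5)*42 = 42/5 ≈ 8.4000)
W(j, S) = -210 + 108*j
I = 1626 (I = 2 - 29*(-28)*2 = 2 - (-812)*2 = 2 - 1*(-1624) = 2 + 1624 = 1626)
g(x, y) = -50 (g(x, y) = -2*(27 - 1*2) = -2*(27 - 2) = -2*25 = -50)
(W(-54, 64) + 10808)/(g(-86, D) + I) = ((-210 + 108*(-54)) + 10808)/(-50 + 1626) = ((-210 - 5832) + 10808)/1576 = (-6042 + 10808)*(1/1576) = 4766*(1/1576) = 2383/788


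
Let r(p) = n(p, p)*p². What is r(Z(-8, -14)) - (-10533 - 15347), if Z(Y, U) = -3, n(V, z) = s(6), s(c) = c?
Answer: 25934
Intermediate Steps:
n(V, z) = 6
r(p) = 6*p²
r(Z(-8, -14)) - (-10533 - 15347) = 6*(-3)² - (-10533 - 15347) = 6*9 - 1*(-25880) = 54 + 25880 = 25934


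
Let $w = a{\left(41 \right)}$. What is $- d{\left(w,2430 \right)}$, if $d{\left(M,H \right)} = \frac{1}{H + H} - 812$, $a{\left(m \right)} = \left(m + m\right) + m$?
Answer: $\frac{3946319}{4860} \approx 812.0$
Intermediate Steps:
$a{\left(m \right)} = 3 m$ ($a{\left(m \right)} = 2 m + m = 3 m$)
$w = 123$ ($w = 3 \cdot 41 = 123$)
$d{\left(M,H \right)} = -812 + \frac{1}{2 H}$ ($d{\left(M,H \right)} = \frac{1}{2 H} - 812 = -812 + \frac{1}{2 H}$)
$- d{\left(w,2430 \right)} = - (-812 + \frac{1}{2 \cdot 2430}) = - (-812 + \frac{1}{2} \cdot \frac{1}{2430}) = - (-812 + \frac{1}{4860}) = \left(-1\right) \left(- \frac{3946319}{4860}\right) = \frac{3946319}{4860}$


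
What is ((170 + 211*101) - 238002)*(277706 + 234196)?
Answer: -110837532942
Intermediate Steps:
((170 + 211*101) - 238002)*(277706 + 234196) = ((170 + 21311) - 238002)*511902 = (21481 - 238002)*511902 = -216521*511902 = -110837532942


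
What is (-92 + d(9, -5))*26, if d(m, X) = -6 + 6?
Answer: -2392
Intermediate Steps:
d(m, X) = 0
(-92 + d(9, -5))*26 = (-92 + 0)*26 = -92*26 = -2392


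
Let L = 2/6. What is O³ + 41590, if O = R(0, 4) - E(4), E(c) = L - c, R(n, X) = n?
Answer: 1124261/27 ≈ 41639.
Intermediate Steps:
L = ⅓ (L = 2*(⅙) = ⅓ ≈ 0.33333)
E(c) = ⅓ - c
O = 11/3 (O = 0 - (⅓ - 1*4) = 0 - (⅓ - 4) = 0 - 1*(-11/3) = 0 + 11/3 = 11/3 ≈ 3.6667)
O³ + 41590 = (11/3)³ + 41590 = 1331/27 + 41590 = 1124261/27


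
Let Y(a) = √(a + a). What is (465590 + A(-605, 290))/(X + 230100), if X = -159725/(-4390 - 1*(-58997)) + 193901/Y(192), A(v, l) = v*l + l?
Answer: 76520964075910016544000/60512650122808902503351 - 1343408669174567968560*√6/60512650122808902503351 ≈ 1.2102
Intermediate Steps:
A(v, l) = l + l*v (A(v, l) = l*v + l = l + l*v)
Y(a) = √2*√a (Y(a) = √(2*a) = √2*√a)
X = -159725/54607 + 193901*√6/48 (X = -159725/(-4390 - 1*(-58997)) + 193901/((√2*√192)) = -159725/(-4390 + 58997) + 193901/((√2*(8*√3))) = -159725/54607 + 193901/((8*√6)) = -159725*1/54607 + 193901*(√6/48) = -159725/54607 + 193901*√6/48 ≈ 9892.0)
(465590 + A(-605, 290))/(X + 230100) = (465590 + 290*(1 - 605))/((-159725/54607 + 193901*√6/48) + 230100) = (465590 + 290*(-604))/(12564910975/54607 + 193901*√6/48) = (465590 - 175160)/(12564910975/54607 + 193901*√6/48) = 290430/(12564910975/54607 + 193901*√6/48)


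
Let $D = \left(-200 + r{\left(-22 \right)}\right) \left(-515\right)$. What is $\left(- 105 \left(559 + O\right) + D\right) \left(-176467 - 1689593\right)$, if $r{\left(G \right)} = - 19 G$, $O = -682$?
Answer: $185402391300$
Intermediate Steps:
$D = -112270$ ($D = \left(-200 - -418\right) \left(-515\right) = \left(-200 + 418\right) \left(-515\right) = 218 \left(-515\right) = -112270$)
$\left(- 105 \left(559 + O\right) + D\right) \left(-176467 - 1689593\right) = \left(- 105 \left(559 - 682\right) - 112270\right) \left(-176467 - 1689593\right) = \left(\left(-105\right) \left(-123\right) - 112270\right) \left(-1866060\right) = \left(12915 - 112270\right) \left(-1866060\right) = \left(-99355\right) \left(-1866060\right) = 185402391300$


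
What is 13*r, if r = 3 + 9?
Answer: 156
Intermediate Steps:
r = 12
13*r = 13*12 = 156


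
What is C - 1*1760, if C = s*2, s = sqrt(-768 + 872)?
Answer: -1760 + 4*sqrt(26) ≈ -1739.6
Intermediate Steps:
s = 2*sqrt(26) (s = sqrt(104) = 2*sqrt(26) ≈ 10.198)
C = 4*sqrt(26) (C = (2*sqrt(26))*2 = 4*sqrt(26) ≈ 20.396)
C - 1*1760 = 4*sqrt(26) - 1*1760 = 4*sqrt(26) - 1760 = -1760 + 4*sqrt(26)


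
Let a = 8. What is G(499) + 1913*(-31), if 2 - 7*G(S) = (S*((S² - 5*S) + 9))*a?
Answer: -984502999/7 ≈ -1.4064e+8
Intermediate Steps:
G(S) = 2/7 - 8*S*(9 + S² - 5*S)/7 (G(S) = 2/7 - S*((S² - 5*S) + 9)*8/7 = 2/7 - S*(9 + S² - 5*S)*8/7 = 2/7 - 8*S*(9 + S² - 5*S)/7)
G(499) + 1913*(-31) = (2/7 - 72/7*499 - 8/7*499³ + (40/7)*499²) + 1913*(-31) = (2/7 - 35928/7 - 8/7*124251499 + (40/7)*249001) - 59303 = (2/7 - 35928/7 - 994011992/7 + 9960040/7) - 59303 = -984087878/7 - 59303 = -984502999/7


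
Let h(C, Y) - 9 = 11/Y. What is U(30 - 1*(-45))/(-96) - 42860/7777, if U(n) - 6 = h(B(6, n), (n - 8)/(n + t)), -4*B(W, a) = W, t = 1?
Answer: -289992977/50021664 ≈ -5.7973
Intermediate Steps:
B(W, a) = -W/4
h(C, Y) = 9 + 11/Y
U(n) = 15 + 11*(1 + n)/(-8 + n) (U(n) = 6 + (9 + 11/(((n - 8)/(n + 1)))) = 6 + (9 + 11/(((-8 + n)/(1 + n)))) = 6 + (9 + 11*((1 + n)/(-8 + n))) = 6 + (9 + 11*(1 + n)/(-8 + n)) = 15 + 11*(1 + n)/(-8 + n))
U(30 - 1*(-45))/(-96) - 42860/7777 = ((-109 + 26*(30 - 1*(-45)))/(-8 + (30 - 1*(-45))))/(-96) - 42860/7777 = ((-109 + 26*(30 + 45))/(-8 + (30 + 45)))*(-1/96) - 42860*1/7777 = ((-109 + 26*75)/(-8 + 75))*(-1/96) - 42860/7777 = ((-109 + 1950)/67)*(-1/96) - 42860/7777 = ((1/67)*1841)*(-1/96) - 42860/7777 = (1841/67)*(-1/96) - 42860/7777 = -1841/6432 - 42860/7777 = -289992977/50021664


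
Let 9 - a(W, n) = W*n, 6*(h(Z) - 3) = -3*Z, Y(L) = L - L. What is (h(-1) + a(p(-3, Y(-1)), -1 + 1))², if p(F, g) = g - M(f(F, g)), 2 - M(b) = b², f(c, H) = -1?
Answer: 625/4 ≈ 156.25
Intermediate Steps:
Y(L) = 0
M(b) = 2 - b²
h(Z) = 3 - Z/2 (h(Z) = 3 + (-3*Z)/6 = 3 - Z/2)
p(F, g) = -1 + g (p(F, g) = g - (2 - 1*(-1)²) = g - (2 - 1*1) = g - (2 - 1) = g - 1*1 = g - 1 = -1 + g)
a(W, n) = 9 - W*n
(h(-1) + a(p(-3, Y(-1)), -1 + 1))² = ((3 - ½*(-1)) + (9 - (-1 + 0)*(-1 + 1)))² = ((3 + ½) + (9 - 1*(-1)*0))² = (7/2 + (9 + 0))² = (7/2 + 9)² = (25/2)² = 625/4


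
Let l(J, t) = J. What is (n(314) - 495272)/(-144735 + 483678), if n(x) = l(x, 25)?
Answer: -164986/112981 ≈ -1.4603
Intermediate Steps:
n(x) = x
(n(314) - 495272)/(-144735 + 483678) = (314 - 495272)/(-144735 + 483678) = -494958/338943 = -494958*1/338943 = -164986/112981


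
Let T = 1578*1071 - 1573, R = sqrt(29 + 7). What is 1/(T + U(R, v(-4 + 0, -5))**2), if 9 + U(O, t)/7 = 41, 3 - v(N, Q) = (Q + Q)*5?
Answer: 1/1738641 ≈ 5.7516e-7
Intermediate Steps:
v(N, Q) = 3 - 10*Q (v(N, Q) = 3 - (Q + Q)*5 = 3 - 2*Q*5 = 3 - 10*Q)
R = 6 (R = sqrt(36) = 6)
U(O, t) = 224 (U(O, t) = -63 + 7*41 = -63 + 287 = 224)
T = 1688465 (T = 1690038 - 1573 = 1688465)
1/(T + U(R, v(-4 + 0, -5))**2) = 1/(1688465 + 224**2) = 1/(1688465 + 50176) = 1/1738641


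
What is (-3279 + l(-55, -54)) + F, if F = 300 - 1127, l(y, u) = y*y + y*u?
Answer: 1889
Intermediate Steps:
l(y, u) = y² + u*y
F = -827
(-3279 + l(-55, -54)) + F = (-3279 - 55*(-54 - 55)) - 827 = (-3279 - 55*(-109)) - 827 = (-3279 + 5995) - 827 = 2716 - 827 = 1889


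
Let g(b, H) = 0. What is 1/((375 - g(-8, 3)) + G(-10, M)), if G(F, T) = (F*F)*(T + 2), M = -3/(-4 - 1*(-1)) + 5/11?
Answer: 11/7925 ≈ 0.0013880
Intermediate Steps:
M = 16/11 (M = -3/(-4 + 1) + 5*(1/11) = -3/(-3) + 5/11 = -3*(-⅓) + 5/11 = 1 + 5/11 = 16/11 ≈ 1.4545)
G(F, T) = F²*(2 + T)
1/((375 - g(-8, 3)) + G(-10, M)) = 1/((375 - 1*0) + (-10)²*(2 + 16/11)) = 1/((375 + 0) + 100*(38/11)) = 1/(375 + 3800/11) = 1/(7925/11) = 11/7925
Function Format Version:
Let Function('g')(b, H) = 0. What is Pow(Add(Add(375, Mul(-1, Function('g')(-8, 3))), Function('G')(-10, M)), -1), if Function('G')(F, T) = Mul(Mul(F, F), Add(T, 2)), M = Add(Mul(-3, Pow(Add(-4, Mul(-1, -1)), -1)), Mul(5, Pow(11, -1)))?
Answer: Rational(11, 7925) ≈ 0.0013880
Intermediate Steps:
M = Rational(16, 11) (M = Add(Mul(-3, Pow(Add(-4, 1), -1)), Mul(5, Rational(1, 11))) = Add(Mul(-3, Pow(-3, -1)), Rational(5, 11)) = Add(Mul(-3, Rational(-1, 3)), Rational(5, 11)) = Add(1, Rational(5, 11)) = Rational(16, 11) ≈ 1.4545)
Function('G')(F, T) = Mul(Pow(F, 2), Add(2, T))
Pow(Add(Add(375, Mul(-1, Function('g')(-8, 3))), Function('G')(-10, M)), -1) = Pow(Add(Add(375, Mul(-1, 0)), Mul(Pow(-10, 2), Add(2, Rational(16, 11)))), -1) = Pow(Add(Add(375, 0), Mul(100, Rational(38, 11))), -1) = Pow(Add(375, Rational(3800, 11)), -1) = Pow(Rational(7925, 11), -1) = Rational(11, 7925)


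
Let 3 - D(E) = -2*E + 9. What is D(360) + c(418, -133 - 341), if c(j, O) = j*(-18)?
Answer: -6810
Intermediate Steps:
D(E) = -6 + 2*E (D(E) = 3 - (-2*E + 9) = 3 - (9 - 2*E) = 3 + (-9 + 2*E) = -6 + 2*E)
c(j, O) = -18*j
D(360) + c(418, -133 - 341) = (-6 + 2*360) - 18*418 = (-6 + 720) - 7524 = 714 - 7524 = -6810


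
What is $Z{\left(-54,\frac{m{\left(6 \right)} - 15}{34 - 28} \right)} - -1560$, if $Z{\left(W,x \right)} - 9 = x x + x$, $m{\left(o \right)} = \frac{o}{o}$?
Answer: $\frac{14149}{9} \approx 1572.1$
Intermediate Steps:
$m{\left(o \right)} = 1$
$Z{\left(W,x \right)} = 9 + x + x^{2}$ ($Z{\left(W,x \right)} = 9 + \left(x x + x\right) = 9 + \left(x^{2} + x\right) = 9 + \left(x + x^{2}\right) = 9 + x + x^{2}$)
$Z{\left(-54,\frac{m{\left(6 \right)} - 15}{34 - 28} \right)} - -1560 = \left(9 + \frac{1 - 15}{34 - 28} + \left(\frac{1 - 15}{34 - 28}\right)^{2}\right) - -1560 = \left(9 - \frac{14}{6} + \left(- \frac{14}{6}\right)^{2}\right) + 1560 = \left(9 - \frac{7}{3} + \left(\left(-14\right) \frac{1}{6}\right)^{2}\right) + 1560 = \left(9 - \frac{7}{3} + \left(- \frac{7}{3}\right)^{2}\right) + 1560 = \left(9 - \frac{7}{3} + \frac{49}{9}\right) + 1560 = \frac{109}{9} + 1560 = \frac{14149}{9}$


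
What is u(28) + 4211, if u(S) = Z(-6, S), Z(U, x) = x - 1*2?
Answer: 4237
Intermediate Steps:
Z(U, x) = -2 + x (Z(U, x) = x - 2 = -2 + x)
u(S) = -2 + S
u(28) + 4211 = (-2 + 28) + 4211 = 26 + 4211 = 4237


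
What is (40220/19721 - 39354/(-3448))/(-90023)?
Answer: -457389397/3060692337092 ≈ -0.00014944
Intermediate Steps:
(40220/19721 - 39354/(-3448))/(-90023) = (40220*(1/19721) - 39354*(-1/3448))*(-1/90023) = (40220/19721 + 19677/1724)*(-1/90023) = (457389397/33999004)*(-1/90023) = -457389397/3060692337092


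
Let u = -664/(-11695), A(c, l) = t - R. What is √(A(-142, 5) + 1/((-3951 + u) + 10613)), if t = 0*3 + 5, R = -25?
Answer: √182112828265593510/77912754 ≈ 5.4772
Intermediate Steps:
t = 5 (t = 0 + 5 = 5)
A(c, l) = 30 (A(c, l) = 5 - 1*(-25) = 5 + 25 = 30)
u = 664/11695 (u = -664*(-1/11695) = 664/11695 ≈ 0.056776)
√(A(-142, 5) + 1/((-3951 + u) + 10613)) = √(30 + 1/((-3951 + 664/11695) + 10613)) = √(30 + 1/(-46206281/11695 + 10613)) = √(30 + 1/(77912754/11695)) = √(30 + 11695/77912754) = √(2337394315/77912754) = √182112828265593510/77912754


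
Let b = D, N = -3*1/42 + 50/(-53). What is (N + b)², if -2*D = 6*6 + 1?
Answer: 52417600/137641 ≈ 380.83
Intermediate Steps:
D = -37/2 (D = -(6*6 + 1)/2 = -(36 + 1)/2 = -½*37 = -37/2 ≈ -18.500)
N = -753/742 (N = -3*1/42 + 50*(-1/53) = -1/14 - 50/53 = -753/742 ≈ -1.0148)
b = -37/2 ≈ -18.500
(N + b)² = (-753/742 - 37/2)² = (-7240/371)² = 52417600/137641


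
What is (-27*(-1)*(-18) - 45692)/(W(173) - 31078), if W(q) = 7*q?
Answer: 46178/29867 ≈ 1.5461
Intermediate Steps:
(-27*(-1)*(-18) - 45692)/(W(173) - 31078) = (-27*(-1)*(-18) - 45692)/(7*173 - 31078) = (27*(-18) - 45692)/(1211 - 31078) = (-486 - 45692)/(-29867) = -46178*(-1/29867) = 46178/29867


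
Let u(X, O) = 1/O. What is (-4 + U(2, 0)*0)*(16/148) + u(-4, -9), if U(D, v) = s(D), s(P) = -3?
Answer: -181/333 ≈ -0.54354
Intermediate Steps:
U(D, v) = -3
(-4 + U(2, 0)*0)*(16/148) + u(-4, -9) = (-4 - 3*0)*(16/148) + 1/(-9) = (-4 + 0)*(16*(1/148)) - ⅑ = -4*4/37 - ⅑ = -16/37 - ⅑ = -181/333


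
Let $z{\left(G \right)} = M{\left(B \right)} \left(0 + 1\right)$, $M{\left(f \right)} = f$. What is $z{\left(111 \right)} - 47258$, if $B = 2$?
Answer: $-47256$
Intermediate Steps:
$z{\left(G \right)} = 2$ ($z{\left(G \right)} = 2 \left(0 + 1\right) = 2 \cdot 1 = 2$)
$z{\left(111 \right)} - 47258 = 2 - 47258 = -47256$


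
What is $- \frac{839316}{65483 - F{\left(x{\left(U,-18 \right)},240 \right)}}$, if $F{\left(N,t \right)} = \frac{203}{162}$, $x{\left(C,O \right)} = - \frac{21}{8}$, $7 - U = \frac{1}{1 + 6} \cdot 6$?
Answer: $- \frac{135969192}{10608043} \approx -12.818$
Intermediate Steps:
$U = \frac{43}{7}$ ($U = 7 - \frac{1}{1 + 6} \cdot 6 = 7 - \frac{1}{7} \cdot 6 = 7 - \frac{6}{7} = \frac{43}{7} \approx 6.1429$)
$x{\left(C,O \right)} = - \frac{21}{8}$ ($x{\left(C,O \right)} = \left(-21\right) \frac{1}{8} = - \frac{21}{8}$)
$F{\left(N,t \right)} = \frac{203}{162}$ ($F{\left(N,t \right)} = 203 \cdot \frac{1}{162} = \frac{203}{162}$)
$- \frac{839316}{65483 - F{\left(x{\left(U,-18 \right)},240 \right)}} = - \frac{839316}{65483 - \frac{203}{162}} = - \frac{839316}{\frac{10608043}{162}} = \left(-839316\right) \frac{162}{10608043} = - \frac{135969192}{10608043}$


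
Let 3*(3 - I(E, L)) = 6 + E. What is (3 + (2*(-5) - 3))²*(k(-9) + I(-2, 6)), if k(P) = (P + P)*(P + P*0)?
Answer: 49100/3 ≈ 16367.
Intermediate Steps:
I(E, L) = 1 - E/3 (I(E, L) = 3 - (6 + E)/3 = 3 + (-2 - E/3) = 1 - E/3)
k(P) = 2*P² (k(P) = (2*P)*(P + 0) = (2*P)*P = 2*P²)
(3 + (2*(-5) - 3))²*(k(-9) + I(-2, 6)) = (3 + (2*(-5) - 3))²*(2*(-9)² + (1 - ⅓*(-2))) = (3 + (-10 - 3))²*(2*81 + (1 + ⅔)) = (3 - 13)²*(162 + 5/3) = (-10)²*(491/3) = 100*(491/3) = 49100/3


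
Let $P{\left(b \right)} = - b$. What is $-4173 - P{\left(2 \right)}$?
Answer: $-4171$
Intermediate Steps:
$-4173 - P{\left(2 \right)} = -4173 - \left(-1\right) 2 = -4173 - -2 = -4173 + 2 = -4171$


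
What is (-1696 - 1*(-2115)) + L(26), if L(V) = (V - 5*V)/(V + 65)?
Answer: 2925/7 ≈ 417.86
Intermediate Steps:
L(V) = -4*V/(65 + V) (L(V) = (-4*V)/(65 + V) = -4*V/(65 + V))
(-1696 - 1*(-2115)) + L(26) = (-1696 - 1*(-2115)) - 4*26/(65 + 26) = (-1696 + 2115) - 4*26/91 = 419 - 4*26*1/91 = 419 - 8/7 = 2925/7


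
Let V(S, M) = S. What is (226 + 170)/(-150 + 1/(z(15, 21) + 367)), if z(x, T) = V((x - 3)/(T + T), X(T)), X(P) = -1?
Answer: -1018116/385643 ≈ -2.6400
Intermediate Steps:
z(x, T) = (-3 + x)/(2*T) (z(x, T) = (x - 3)/(T + T) = (-3 + x)/((2*T)) = (-3 + x)*(1/(2*T)) = (-3 + x)/(2*T))
(226 + 170)/(-150 + 1/(z(15, 21) + 367)) = (226 + 170)/(-150 + 1/((1/2)*(-3 + 15)/21 + 367)) = 396/(-150 + 1/((1/2)*(1/21)*12 + 367)) = 396/(-150 + 1/(2/7 + 367)) = 396/(-150 + 1/(2571/7)) = 396/(-150 + 7/2571) = 396/(-385643/2571) = 396*(-2571/385643) = -1018116/385643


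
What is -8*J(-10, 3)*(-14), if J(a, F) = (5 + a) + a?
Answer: -1680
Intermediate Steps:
J(a, F) = 5 + 2*a
-8*J(-10, 3)*(-14) = -8*(5 + 2*(-10))*(-14) = -8*(5 - 20)*(-14) = -8*(-15)*(-14) = 120*(-14) = -1680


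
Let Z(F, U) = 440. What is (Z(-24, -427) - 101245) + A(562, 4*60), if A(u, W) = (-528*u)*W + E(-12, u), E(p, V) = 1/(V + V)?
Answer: -80160808179/1124 ≈ -7.1318e+7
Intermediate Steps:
E(p, V) = 1/(2*V)
A(u, W) = 1/(2*u) - 528*W*u (A(u, W) = (-528*u)*W + 1/(2*u) = -528*W*u + 1/(2*u) = 1/(2*u) - 528*W*u)
(Z(-24, -427) - 101245) + A(562, 4*60) = (440 - 101245) + ((1/2)/562 - 528*4*60*562) = -100805 + ((1/2)*(1/562) - 528*240*562) = -100805 + (1/1124 - 71216640) = -100805 - 80047503359/1124 = -80160808179/1124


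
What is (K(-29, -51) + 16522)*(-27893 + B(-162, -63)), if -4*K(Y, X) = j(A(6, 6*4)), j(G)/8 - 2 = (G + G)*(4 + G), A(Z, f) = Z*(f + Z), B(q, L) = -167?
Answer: 3253893720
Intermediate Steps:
A(Z, f) = Z*(Z + f)
j(G) = 16 + 16*G*(4 + G) (j(G) = 16 + 8*((G + G)*(4 + G)) = 16 + 8*((2*G)*(4 + G)) = 16 + 8*(2*G*(4 + G)) = 16 + 16*G*(4 + G))
K(Y, X) = -132484 (K(Y, X) = -(16 + 16*(6*(6 + 6*4))² + 64*(6*(6 + 6*4)))/4 = -(16 + 16*(6*(6 + 24))² + 64*(6*(6 + 24)))/4 = -(16 + 16*(6*30)² + 64*(6*30))/4 = -(16 + 16*180² + 64*180)/4 = -(16 + 16*32400 + 11520)/4 = -(16 + 518400 + 11520)/4 = -¼*529936 = -132484)
(K(-29, -51) + 16522)*(-27893 + B(-162, -63)) = (-132484 + 16522)*(-27893 - 167) = -115962*(-28060) = 3253893720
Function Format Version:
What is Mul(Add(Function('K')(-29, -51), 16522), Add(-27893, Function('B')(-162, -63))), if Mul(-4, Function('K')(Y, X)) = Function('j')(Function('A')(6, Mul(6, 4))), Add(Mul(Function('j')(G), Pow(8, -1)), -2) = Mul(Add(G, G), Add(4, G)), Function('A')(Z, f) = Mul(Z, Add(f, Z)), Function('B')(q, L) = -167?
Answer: 3253893720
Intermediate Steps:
Function('A')(Z, f) = Mul(Z, Add(Z, f))
Function('j')(G) = Add(16, Mul(16, G, Add(4, G))) (Function('j')(G) = Add(16, Mul(8, Mul(Add(G, G), Add(4, G)))) = Add(16, Mul(8, Mul(Mul(2, G), Add(4, G)))) = Add(16, Mul(8, Mul(2, G, Add(4, G)))) = Add(16, Mul(16, G, Add(4, G))))
Function('K')(Y, X) = -132484 (Function('K')(Y, X) = Mul(Rational(-1, 4), Add(16, Mul(16, Pow(Mul(6, Add(6, Mul(6, 4))), 2)), Mul(64, Mul(6, Add(6, Mul(6, 4)))))) = Mul(Rational(-1, 4), Add(16, Mul(16, Pow(Mul(6, Add(6, 24)), 2)), Mul(64, Mul(6, Add(6, 24))))) = Mul(Rational(-1, 4), Add(16, Mul(16, Pow(Mul(6, 30), 2)), Mul(64, Mul(6, 30)))) = Mul(Rational(-1, 4), Add(16, Mul(16, Pow(180, 2)), Mul(64, 180))) = Mul(Rational(-1, 4), Add(16, Mul(16, 32400), 11520)) = Mul(Rational(-1, 4), Add(16, 518400, 11520)) = Mul(Rational(-1, 4), 529936) = -132484)
Mul(Add(Function('K')(-29, -51), 16522), Add(-27893, Function('B')(-162, -63))) = Mul(Add(-132484, 16522), Add(-27893, -167)) = Mul(-115962, -28060) = 3253893720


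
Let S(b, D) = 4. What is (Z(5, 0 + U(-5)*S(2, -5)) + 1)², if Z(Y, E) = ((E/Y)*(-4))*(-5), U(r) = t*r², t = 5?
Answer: 4004001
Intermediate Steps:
U(r) = 5*r²
Z(Y, E) = 20*E/Y (Z(Y, E) = -4*E/Y*(-5) = 20*E/Y)
(Z(5, 0 + U(-5)*S(2, -5)) + 1)² = (20*(0 + (5*(-5)²)*4)/5 + 1)² = (20*(0 + (5*25)*4)*(⅕) + 1)² = (20*(0 + 125*4)*(⅕) + 1)² = (20*(0 + 500)*(⅕) + 1)² = (20*500*(⅕) + 1)² = (2000 + 1)² = 2001² = 4004001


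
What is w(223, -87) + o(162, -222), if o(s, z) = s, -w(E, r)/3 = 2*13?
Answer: 84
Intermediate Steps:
w(E, r) = -78 (w(E, r) = -6*13 = -3*26 = -78)
w(223, -87) + o(162, -222) = -78 + 162 = 84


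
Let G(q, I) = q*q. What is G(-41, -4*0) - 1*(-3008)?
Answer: 4689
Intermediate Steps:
G(q, I) = q**2
G(-41, -4*0) - 1*(-3008) = (-41)**2 - 1*(-3008) = 1681 + 3008 = 4689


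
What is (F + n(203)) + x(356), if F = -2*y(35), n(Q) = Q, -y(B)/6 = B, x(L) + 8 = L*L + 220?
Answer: 127571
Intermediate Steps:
x(L) = 212 + L² (x(L) = -8 + (L*L + 220) = -8 + (L² + 220) = -8 + (220 + L²) = 212 + L²)
y(B) = -6*B
F = 420 (F = -(-12)*35 = -2*(-210) = 420)
(F + n(203)) + x(356) = (420 + 203) + (212 + 356²) = 623 + (212 + 126736) = 623 + 126948 = 127571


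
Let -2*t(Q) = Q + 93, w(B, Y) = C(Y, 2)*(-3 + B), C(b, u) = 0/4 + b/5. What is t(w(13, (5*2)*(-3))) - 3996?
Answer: -8025/2 ≈ -4012.5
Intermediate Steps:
C(b, u) = b/5 (C(b, u) = 0*(¼) + b*(⅕) = 0 + b/5 = b/5)
w(B, Y) = Y*(-3 + B)/5 (w(B, Y) = (Y/5)*(-3 + B) = Y*(-3 + B)/5)
t(Q) = -93/2 - Q/2 (t(Q) = -(Q + 93)/2 = -(93 + Q)/2 = -93/2 - Q/2)
t(w(13, (5*2)*(-3))) - 3996 = (-93/2 - (5*2)*(-3)*(-3 + 13)/10) - 3996 = (-93/2 - 10*(-3)*10/10) - 3996 = (-93/2 - (-30)*10/10) - 3996 = (-93/2 - ½*(-60)) - 3996 = (-93/2 + 30) - 3996 = -33/2 - 3996 = -8025/2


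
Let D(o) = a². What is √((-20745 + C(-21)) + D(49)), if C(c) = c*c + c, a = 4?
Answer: I*√20309 ≈ 142.51*I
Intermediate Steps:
C(c) = c + c² (C(c) = c² + c = c + c²)
D(o) = 16 (D(o) = 4² = 16)
√((-20745 + C(-21)) + D(49)) = √((-20745 - 21*(1 - 21)) + 16) = √((-20745 - 21*(-20)) + 16) = √((-20745 + 420) + 16) = √(-20325 + 16) = √(-20309) = I*√20309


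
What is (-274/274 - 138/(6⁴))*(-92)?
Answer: 5497/54 ≈ 101.80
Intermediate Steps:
(-274/274 - 138/(6⁴))*(-92) = (-274*1/274 - 138/1296)*(-92) = (-1 - 138*1/1296)*(-92) = (-1 - 23/216)*(-92) = -239/216*(-92) = 5497/54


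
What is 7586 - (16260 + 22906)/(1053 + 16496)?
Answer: 133087548/17549 ≈ 7583.8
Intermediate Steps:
7586 - (16260 + 22906)/(1053 + 16496) = 7586 - 39166/17549 = 133087548/17549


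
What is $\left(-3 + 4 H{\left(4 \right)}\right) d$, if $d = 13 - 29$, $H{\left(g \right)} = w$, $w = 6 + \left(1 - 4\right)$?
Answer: $-144$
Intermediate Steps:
$w = 3$ ($w = 6 + \left(1 - 4\right) = 6 - 3 = 3$)
$H{\left(g \right)} = 3$
$d = -16$
$\left(-3 + 4 H{\left(4 \right)}\right) d = \left(-3 + 4 \cdot 3\right) \left(-16\right) = \left(-3 + 12\right) \left(-16\right) = 9 \left(-16\right) = -144$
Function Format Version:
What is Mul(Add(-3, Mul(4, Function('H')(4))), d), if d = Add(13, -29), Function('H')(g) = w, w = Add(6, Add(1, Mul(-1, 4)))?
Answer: -144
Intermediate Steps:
w = 3 (w = Add(6, Add(1, -4)) = Add(6, -3) = 3)
Function('H')(g) = 3
d = -16
Mul(Add(-3, Mul(4, Function('H')(4))), d) = Mul(Add(-3, Mul(4, 3)), -16) = Mul(Add(-3, 12), -16) = Mul(9, -16) = -144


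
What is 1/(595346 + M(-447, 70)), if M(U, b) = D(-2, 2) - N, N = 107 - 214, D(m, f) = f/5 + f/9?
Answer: 45/26795413 ≈ 1.6794e-6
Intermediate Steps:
D(m, f) = 14*f/45 (D(m, f) = f*(⅕) + f*(⅑) = f/5 + f/9 = 14*f/45)
N = -107
M(U, b) = 4843/45 (M(U, b) = (14/45)*2 - 1*(-107) = 28/45 + 107 = 4843/45)
1/(595346 + M(-447, 70)) = 1/(595346 + 4843/45) = 1/(26795413/45) = 45/26795413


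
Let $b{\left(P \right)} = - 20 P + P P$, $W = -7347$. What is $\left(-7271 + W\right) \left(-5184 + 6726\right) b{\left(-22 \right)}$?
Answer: $-20827843344$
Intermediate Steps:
$b{\left(P \right)} = P^{2} - 20 P$ ($b{\left(P \right)} = - 20 P + P^{2} = P^{2} - 20 P$)
$\left(-7271 + W\right) \left(-5184 + 6726\right) b{\left(-22 \right)} = \left(-7271 - 7347\right) \left(-5184 + 6726\right) \left(- 22 \left(-20 - 22\right)\right) = \left(-14618\right) 1542 \left(\left(-22\right) \left(-42\right)\right) = \left(-22540956\right) 924 = -20827843344$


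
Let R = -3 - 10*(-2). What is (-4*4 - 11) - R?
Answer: -44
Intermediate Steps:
R = 17 (R = -3 + 20 = 17)
(-4*4 - 11) - R = (-4*4 - 11) - 1*17 = (-16 - 11) - 17 = -27 - 17 = -44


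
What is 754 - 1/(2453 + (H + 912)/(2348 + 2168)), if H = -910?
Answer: 4176309492/5538875 ≈ 754.00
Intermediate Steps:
754 - 1/(2453 + (H + 912)/(2348 + 2168)) = 754 - 1/(2453 + (-910 + 912)/(2348 + 2168)) = 754 - 1/(2453 + 2/4516) = 754 - 1/(2453 + 2*(1/4516)) = 754 - 1/(2453 + 1/2258) = 754 - 1/5538875/2258 = 754 - 1*2258/5538875 = 754 - 2258/5538875 = 4176309492/5538875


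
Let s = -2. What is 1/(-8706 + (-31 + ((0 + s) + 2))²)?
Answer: -1/7745 ≈ -0.00012912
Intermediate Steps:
1/(-8706 + (-31 + ((0 + s) + 2))²) = 1/(-8706 + (-31 + ((0 - 2) + 2))²) = 1/(-8706 + (-31 + (-2 + 2))²) = 1/(-8706 + (-31 + 0)²) = 1/(-8706 + (-31)²) = 1/(-8706 + 961) = 1/(-7745) = -1/7745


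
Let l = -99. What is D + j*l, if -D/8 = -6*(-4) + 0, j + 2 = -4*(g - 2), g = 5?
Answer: 1194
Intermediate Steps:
j = -14 (j = -2 - 4*(5 - 2) = -2 - 4*3 = -2 - 12 = -14)
D = -192 (D = -8*(-6*(-4) + 0) = -8*(24 + 0) = -8*24 = -192)
D + j*l = -192 - 14*(-99) = -192 + 1386 = 1194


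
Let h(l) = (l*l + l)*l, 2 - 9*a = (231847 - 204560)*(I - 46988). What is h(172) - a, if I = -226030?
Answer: -7403779880/9 ≈ -8.2264e+8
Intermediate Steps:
a = 7449842168/9 (a = 2/9 - (231847 - 204560)*(-226030 - 46988)/9 = 2/9 - 27287*(-273018)/9 = 2/9 - ⅑*(-7449842166) = 2/9 + 2483280722/3 = 7449842168/9 ≈ 8.2776e+8)
h(l) = l*(l + l²) (h(l) = (l² + l)*l = (l + l²)*l = l*(l + l²))
h(172) - a = 172²*(1 + 172) - 1*7449842168/9 = 29584*173 - 7449842168/9 = 5118032 - 7449842168/9 = -7403779880/9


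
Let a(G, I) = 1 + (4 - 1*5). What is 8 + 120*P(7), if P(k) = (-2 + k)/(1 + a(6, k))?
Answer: 608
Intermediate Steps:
a(G, I) = 0 (a(G, I) = 1 + (4 - 5) = 1 - 1 = 0)
P(k) = -2 + k (P(k) = (-2 + k)/(1 + 0) = (-2 + k)/1 = (-2 + k)*1 = -2 + k)
8 + 120*P(7) = 8 + 120*(-2 + 7) = 8 + 120*5 = 8 + 600 = 608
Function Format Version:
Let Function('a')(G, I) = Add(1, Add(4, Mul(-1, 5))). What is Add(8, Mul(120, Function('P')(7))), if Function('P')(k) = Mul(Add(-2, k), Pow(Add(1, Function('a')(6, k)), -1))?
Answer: 608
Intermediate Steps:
Function('a')(G, I) = 0 (Function('a')(G, I) = Add(1, Add(4, -5)) = Add(1, -1) = 0)
Function('P')(k) = Add(-2, k) (Function('P')(k) = Mul(Add(-2, k), Pow(Add(1, 0), -1)) = Mul(Add(-2, k), Pow(1, -1)) = Mul(Add(-2, k), 1) = Add(-2, k))
Add(8, Mul(120, Function('P')(7))) = Add(8, Mul(120, Add(-2, 7))) = Add(8, Mul(120, 5)) = Add(8, 600) = 608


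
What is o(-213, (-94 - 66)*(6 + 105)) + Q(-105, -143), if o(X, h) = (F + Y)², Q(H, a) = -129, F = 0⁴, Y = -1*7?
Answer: -80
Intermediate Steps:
Y = -7
F = 0
o(X, h) = 49 (o(X, h) = (0 - 7)² = (-7)² = 49)
o(-213, (-94 - 66)*(6 + 105)) + Q(-105, -143) = 49 - 129 = -80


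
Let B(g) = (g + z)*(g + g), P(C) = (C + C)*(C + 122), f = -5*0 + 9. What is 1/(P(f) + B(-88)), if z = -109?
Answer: 1/37030 ≈ 2.7005e-5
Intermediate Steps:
f = 9 (f = 0 + 9 = 9)
P(C) = 2*C*(122 + C) (P(C) = (2*C)*(122 + C) = 2*C*(122 + C))
B(g) = 2*g*(-109 + g) (B(g) = (g - 109)*(g + g) = (-109 + g)*(2*g) = 2*g*(-109 + g))
1/(P(f) + B(-88)) = 1/(2*9*(122 + 9) + 2*(-88)*(-109 - 88)) = 1/(2*9*131 + 2*(-88)*(-197)) = 1/(2358 + 34672) = 1/37030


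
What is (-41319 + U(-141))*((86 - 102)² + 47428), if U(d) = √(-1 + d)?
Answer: -1970255196 + 47684*I*√142 ≈ -1.9703e+9 + 5.6822e+5*I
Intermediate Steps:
(-41319 + U(-141))*((86 - 102)² + 47428) = (-41319 + √(-1 - 141))*((86 - 102)² + 47428) = (-41319 + √(-142))*((-16)² + 47428) = (-41319 + I*√142)*(256 + 47428) = (-41319 + I*√142)*47684 = -1970255196 + 47684*I*√142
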